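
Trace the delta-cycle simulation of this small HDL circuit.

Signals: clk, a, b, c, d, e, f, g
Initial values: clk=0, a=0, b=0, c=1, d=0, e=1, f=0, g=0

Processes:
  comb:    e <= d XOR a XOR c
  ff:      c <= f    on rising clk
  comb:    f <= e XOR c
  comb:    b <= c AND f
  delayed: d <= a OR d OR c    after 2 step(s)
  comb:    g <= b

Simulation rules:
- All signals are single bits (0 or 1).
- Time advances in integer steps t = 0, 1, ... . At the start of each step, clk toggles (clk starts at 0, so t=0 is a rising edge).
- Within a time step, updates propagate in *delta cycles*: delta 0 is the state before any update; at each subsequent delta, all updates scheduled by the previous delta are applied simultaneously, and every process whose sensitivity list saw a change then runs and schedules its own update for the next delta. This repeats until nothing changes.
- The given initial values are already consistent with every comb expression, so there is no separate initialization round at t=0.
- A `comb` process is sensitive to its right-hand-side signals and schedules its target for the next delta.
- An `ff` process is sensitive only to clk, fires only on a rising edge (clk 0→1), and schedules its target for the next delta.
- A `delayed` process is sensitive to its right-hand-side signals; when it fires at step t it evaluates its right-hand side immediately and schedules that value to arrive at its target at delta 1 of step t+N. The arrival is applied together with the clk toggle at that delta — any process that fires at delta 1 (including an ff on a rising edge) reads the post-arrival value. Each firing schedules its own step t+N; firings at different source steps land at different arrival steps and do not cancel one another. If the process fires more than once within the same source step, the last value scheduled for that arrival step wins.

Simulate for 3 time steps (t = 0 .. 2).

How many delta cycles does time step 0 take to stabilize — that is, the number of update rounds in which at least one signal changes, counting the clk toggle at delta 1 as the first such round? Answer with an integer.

4

t0.Δ0 a=0 d=0 clk=0 g=0 f=0 b=0 c=1 e=1
t0.Δ1 a=0 d=0 clk=1 g=0 f=0 b=0 c=1 e=1
t0.Δ2 a=0 d=0 clk=1 g=0 f=0 b=0 c=0 e=1
t0.Δ3 a=0 d=0 clk=1 g=0 f=1 b=0 c=0 e=0
t0.Δ4 a=0 d=0 clk=1 g=0 f=0 b=0 c=0 e=0
t1.Δ0 a=0 d=0 clk=1 g=0 f=0 b=0 c=0 e=0
t1.Δ1 a=0 d=0 clk=0 g=0 f=0 b=0 c=0 e=0
t2.Δ0 a=0 d=0 clk=0 g=0 f=0 b=0 c=0 e=0
t2.Δ1 a=0 d=0 clk=1 g=0 f=0 b=0 c=0 e=0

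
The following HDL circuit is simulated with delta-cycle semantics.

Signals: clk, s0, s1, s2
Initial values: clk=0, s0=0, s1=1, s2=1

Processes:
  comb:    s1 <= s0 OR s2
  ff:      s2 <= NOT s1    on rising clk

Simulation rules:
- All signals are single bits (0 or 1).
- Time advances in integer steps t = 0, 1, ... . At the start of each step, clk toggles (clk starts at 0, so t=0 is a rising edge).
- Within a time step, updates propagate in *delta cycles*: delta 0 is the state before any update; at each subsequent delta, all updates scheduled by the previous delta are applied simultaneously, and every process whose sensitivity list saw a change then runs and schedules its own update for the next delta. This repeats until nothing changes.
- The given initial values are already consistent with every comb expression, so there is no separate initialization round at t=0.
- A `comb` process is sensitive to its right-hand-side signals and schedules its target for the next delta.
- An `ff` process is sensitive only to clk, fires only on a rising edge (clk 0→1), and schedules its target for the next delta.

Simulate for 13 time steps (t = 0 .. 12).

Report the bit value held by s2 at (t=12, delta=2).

t=0 Δ0: clk=0 s1=1 s0=0 s2=1
  Δ1: clk:0→1
  Δ2: s2:1→0
  Δ3: s1:1→0
  (3Δ to stable)
t=1 Δ0: clk=1 s1=0 s0=0 s2=0
  Δ1: clk:1→0
  (1Δ to stable)
t=2 Δ0: clk=0 s1=0 s0=0 s2=0
  Δ1: clk:0→1
  Δ2: s2:0→1
  Δ3: s1:0→1
  (3Δ to stable)
t=3 Δ0: clk=1 s1=1 s0=0 s2=1
  Δ1: clk:1→0
  (1Δ to stable)
t=4 Δ0: clk=0 s1=1 s0=0 s2=1
  Δ1: clk:0→1
  Δ2: s2:1→0
  Δ3: s1:1→0
  (3Δ to stable)
t=5 Δ0: clk=1 s1=0 s0=0 s2=0
  Δ1: clk:1→0
  (1Δ to stable)
t=6 Δ0: clk=0 s1=0 s0=0 s2=0
  Δ1: clk:0→1
  Δ2: s2:0→1
  Δ3: s1:0→1
  (3Δ to stable)
t=7 Δ0: clk=1 s1=1 s0=0 s2=1
  Δ1: clk:1→0
  (1Δ to stable)
t=8 Δ0: clk=0 s1=1 s0=0 s2=1
  Δ1: clk:0→1
  Δ2: s2:1→0
  Δ3: s1:1→0
  (3Δ to stable)
t=9 Δ0: clk=1 s1=0 s0=0 s2=0
  Δ1: clk:1→0
  (1Δ to stable)
t=10 Δ0: clk=0 s1=0 s0=0 s2=0
  Δ1: clk:0→1
  Δ2: s2:0→1
  Δ3: s1:0→1
  (3Δ to stable)
t=11 Δ0: clk=1 s1=1 s0=0 s2=1
  Δ1: clk:1→0
  (1Δ to stable)
t=12 Δ0: clk=0 s1=1 s0=0 s2=1
  Δ1: clk:0→1
  Δ2: s2:1→0
  Δ3: s1:1→0
  (3Δ to stable)

0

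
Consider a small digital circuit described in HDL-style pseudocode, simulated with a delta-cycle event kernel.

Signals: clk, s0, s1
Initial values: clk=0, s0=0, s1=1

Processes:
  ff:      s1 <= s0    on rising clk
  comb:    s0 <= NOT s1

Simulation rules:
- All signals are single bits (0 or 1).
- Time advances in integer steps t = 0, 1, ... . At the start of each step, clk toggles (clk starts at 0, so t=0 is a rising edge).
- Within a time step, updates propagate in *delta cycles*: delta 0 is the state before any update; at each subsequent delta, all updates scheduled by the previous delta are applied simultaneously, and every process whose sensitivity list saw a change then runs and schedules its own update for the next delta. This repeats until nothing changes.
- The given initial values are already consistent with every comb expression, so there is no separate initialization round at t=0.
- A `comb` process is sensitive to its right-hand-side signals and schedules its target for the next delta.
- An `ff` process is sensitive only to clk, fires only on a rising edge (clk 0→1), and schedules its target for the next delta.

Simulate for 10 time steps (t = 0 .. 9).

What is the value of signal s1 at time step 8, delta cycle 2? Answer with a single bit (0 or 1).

t=0 Δ0: s0=0 s1=1 clk=0
  Δ1: clk:0→1
  Δ2: s1:1→0
  Δ3: s0:0→1
  (3Δ to stable)
t=1 Δ0: s0=1 s1=0 clk=1
  Δ1: clk:1→0
  (1Δ to stable)
t=2 Δ0: s0=1 s1=0 clk=0
  Δ1: clk:0→1
  Δ2: s1:0→1
  Δ3: s0:1→0
  (3Δ to stable)
t=3 Δ0: s0=0 s1=1 clk=1
  Δ1: clk:1→0
  (1Δ to stable)
t=4 Δ0: s0=0 s1=1 clk=0
  Δ1: clk:0→1
  Δ2: s1:1→0
  Δ3: s0:0→1
  (3Δ to stable)
t=5 Δ0: s0=1 s1=0 clk=1
  Δ1: clk:1→0
  (1Δ to stable)
t=6 Δ0: s0=1 s1=0 clk=0
  Δ1: clk:0→1
  Δ2: s1:0→1
  Δ3: s0:1→0
  (3Δ to stable)
t=7 Δ0: s0=0 s1=1 clk=1
  Δ1: clk:1→0
  (1Δ to stable)
t=8 Δ0: s0=0 s1=1 clk=0
  Δ1: clk:0→1
  Δ2: s1:1→0
  Δ3: s0:0→1
  (3Δ to stable)
t=9 Δ0: s0=1 s1=0 clk=1
  Δ1: clk:1→0
  (1Δ to stable)

0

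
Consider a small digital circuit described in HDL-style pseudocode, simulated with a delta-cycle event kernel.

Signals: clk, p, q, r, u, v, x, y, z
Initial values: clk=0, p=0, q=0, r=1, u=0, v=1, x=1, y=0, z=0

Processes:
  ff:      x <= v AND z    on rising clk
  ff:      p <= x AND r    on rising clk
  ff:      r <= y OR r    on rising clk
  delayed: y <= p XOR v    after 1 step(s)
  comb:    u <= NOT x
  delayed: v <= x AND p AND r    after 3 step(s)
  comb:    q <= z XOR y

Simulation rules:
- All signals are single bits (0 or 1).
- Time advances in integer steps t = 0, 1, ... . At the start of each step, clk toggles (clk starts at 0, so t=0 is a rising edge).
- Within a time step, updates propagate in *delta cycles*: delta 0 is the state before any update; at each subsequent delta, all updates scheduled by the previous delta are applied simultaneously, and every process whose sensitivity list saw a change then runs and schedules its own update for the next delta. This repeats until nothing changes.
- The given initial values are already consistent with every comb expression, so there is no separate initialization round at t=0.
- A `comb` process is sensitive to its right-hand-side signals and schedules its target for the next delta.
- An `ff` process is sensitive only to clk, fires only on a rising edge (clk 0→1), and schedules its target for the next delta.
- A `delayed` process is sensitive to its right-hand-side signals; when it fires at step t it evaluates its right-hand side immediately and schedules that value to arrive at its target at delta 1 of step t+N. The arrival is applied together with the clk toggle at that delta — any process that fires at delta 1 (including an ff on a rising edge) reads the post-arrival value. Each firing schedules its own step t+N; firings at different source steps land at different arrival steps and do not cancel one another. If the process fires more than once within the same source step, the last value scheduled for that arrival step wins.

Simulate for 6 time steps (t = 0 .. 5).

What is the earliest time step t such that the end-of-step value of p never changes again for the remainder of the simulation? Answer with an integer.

2

t0.Δ0 z=0 v=1 x=1 r=1 q=0 u=0 p=0 clk=0 y=0
t0.Δ1 z=0 v=1 x=1 r=1 q=0 u=0 p=0 clk=1 y=0
t0.Δ2 z=0 v=1 x=0 r=1 q=0 u=0 p=1 clk=1 y=0
t0.Δ3 z=0 v=1 x=0 r=1 q=0 u=1 p=1 clk=1 y=0
t1.Δ0 z=0 v=1 x=0 r=1 q=0 u=1 p=1 clk=1 y=0
t1.Δ1 z=0 v=1 x=0 r=1 q=0 u=1 p=1 clk=0 y=0
t2.Δ0 z=0 v=1 x=0 r=1 q=0 u=1 p=1 clk=0 y=0
t2.Δ1 z=0 v=1 x=0 r=1 q=0 u=1 p=1 clk=1 y=0
t2.Δ2 z=0 v=1 x=0 r=1 q=0 u=1 p=0 clk=1 y=0
t3.Δ0 z=0 v=1 x=0 r=1 q=0 u=1 p=0 clk=1 y=0
t3.Δ1 z=0 v=0 x=0 r=1 q=0 u=1 p=0 clk=0 y=1
t3.Δ2 z=0 v=0 x=0 r=1 q=1 u=1 p=0 clk=0 y=1
t4.Δ0 z=0 v=0 x=0 r=1 q=1 u=1 p=0 clk=0 y=1
t4.Δ1 z=0 v=0 x=0 r=1 q=1 u=1 p=0 clk=1 y=0
t4.Δ2 z=0 v=0 x=0 r=1 q=0 u=1 p=0 clk=1 y=0
t5.Δ0 z=0 v=0 x=0 r=1 q=0 u=1 p=0 clk=1 y=0
t5.Δ1 z=0 v=0 x=0 r=1 q=0 u=1 p=0 clk=0 y=0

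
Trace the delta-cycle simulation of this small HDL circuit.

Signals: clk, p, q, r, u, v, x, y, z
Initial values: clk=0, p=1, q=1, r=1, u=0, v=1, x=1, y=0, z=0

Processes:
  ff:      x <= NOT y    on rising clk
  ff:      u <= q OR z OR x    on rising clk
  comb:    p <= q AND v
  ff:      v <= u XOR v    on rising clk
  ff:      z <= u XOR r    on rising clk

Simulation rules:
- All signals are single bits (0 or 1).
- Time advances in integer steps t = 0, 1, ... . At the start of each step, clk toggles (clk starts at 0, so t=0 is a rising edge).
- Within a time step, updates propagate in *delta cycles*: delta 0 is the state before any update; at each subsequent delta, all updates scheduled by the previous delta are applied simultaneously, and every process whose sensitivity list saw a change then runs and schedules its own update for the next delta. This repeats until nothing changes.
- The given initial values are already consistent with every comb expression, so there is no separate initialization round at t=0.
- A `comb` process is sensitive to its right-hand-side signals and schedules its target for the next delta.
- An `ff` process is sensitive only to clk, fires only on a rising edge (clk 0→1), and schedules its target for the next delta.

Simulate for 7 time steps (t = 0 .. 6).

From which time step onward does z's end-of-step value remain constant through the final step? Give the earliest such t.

2

t0.Δ0 y=0 z=0 v=1 p=1 q=1 clk=0 u=0 x=1 r=1
t0.Δ1 y=0 z=0 v=1 p=1 q=1 clk=1 u=0 x=1 r=1
t0.Δ2 y=0 z=1 v=1 p=1 q=1 clk=1 u=1 x=1 r=1
t1.Δ0 y=0 z=1 v=1 p=1 q=1 clk=1 u=1 x=1 r=1
t1.Δ1 y=0 z=1 v=1 p=1 q=1 clk=0 u=1 x=1 r=1
t2.Δ0 y=0 z=1 v=1 p=1 q=1 clk=0 u=1 x=1 r=1
t2.Δ1 y=0 z=1 v=1 p=1 q=1 clk=1 u=1 x=1 r=1
t2.Δ2 y=0 z=0 v=0 p=1 q=1 clk=1 u=1 x=1 r=1
t2.Δ3 y=0 z=0 v=0 p=0 q=1 clk=1 u=1 x=1 r=1
t3.Δ0 y=0 z=0 v=0 p=0 q=1 clk=1 u=1 x=1 r=1
t3.Δ1 y=0 z=0 v=0 p=0 q=1 clk=0 u=1 x=1 r=1
t4.Δ0 y=0 z=0 v=0 p=0 q=1 clk=0 u=1 x=1 r=1
t4.Δ1 y=0 z=0 v=0 p=0 q=1 clk=1 u=1 x=1 r=1
t4.Δ2 y=0 z=0 v=1 p=0 q=1 clk=1 u=1 x=1 r=1
t4.Δ3 y=0 z=0 v=1 p=1 q=1 clk=1 u=1 x=1 r=1
t5.Δ0 y=0 z=0 v=1 p=1 q=1 clk=1 u=1 x=1 r=1
t5.Δ1 y=0 z=0 v=1 p=1 q=1 clk=0 u=1 x=1 r=1
t6.Δ0 y=0 z=0 v=1 p=1 q=1 clk=0 u=1 x=1 r=1
t6.Δ1 y=0 z=0 v=1 p=1 q=1 clk=1 u=1 x=1 r=1
t6.Δ2 y=0 z=0 v=0 p=1 q=1 clk=1 u=1 x=1 r=1
t6.Δ3 y=0 z=0 v=0 p=0 q=1 clk=1 u=1 x=1 r=1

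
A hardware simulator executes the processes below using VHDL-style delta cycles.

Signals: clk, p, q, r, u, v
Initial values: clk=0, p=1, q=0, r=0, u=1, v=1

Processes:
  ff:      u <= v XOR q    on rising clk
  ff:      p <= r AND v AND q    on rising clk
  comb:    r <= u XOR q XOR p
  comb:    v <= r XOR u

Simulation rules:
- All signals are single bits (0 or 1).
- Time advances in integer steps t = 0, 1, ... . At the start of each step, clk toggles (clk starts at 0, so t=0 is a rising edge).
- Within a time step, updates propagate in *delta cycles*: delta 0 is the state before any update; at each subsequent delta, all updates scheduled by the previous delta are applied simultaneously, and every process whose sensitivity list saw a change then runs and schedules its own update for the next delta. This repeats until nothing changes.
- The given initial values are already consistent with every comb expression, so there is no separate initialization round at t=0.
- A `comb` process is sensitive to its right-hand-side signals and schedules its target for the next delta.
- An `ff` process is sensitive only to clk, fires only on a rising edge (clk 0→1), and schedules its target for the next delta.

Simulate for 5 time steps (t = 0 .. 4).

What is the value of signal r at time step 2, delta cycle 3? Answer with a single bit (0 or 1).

[bits: v,u,clk,p,r,q]
t=0: Δ0=110100 Δ1=111100 Δ2=111000 Δ3=111010 Δ4=011010 | 4Δ
t=1: Δ0=011010 Δ1=010010 | 1Δ
t=2: Δ0=010010 Δ1=011010 Δ2=001010 Δ3=101000 Δ4=001000 | 4Δ
t=3: Δ0=001000 Δ1=000000 | 1Δ
t=4: Δ0=000000 Δ1=001000 | 1Δ

0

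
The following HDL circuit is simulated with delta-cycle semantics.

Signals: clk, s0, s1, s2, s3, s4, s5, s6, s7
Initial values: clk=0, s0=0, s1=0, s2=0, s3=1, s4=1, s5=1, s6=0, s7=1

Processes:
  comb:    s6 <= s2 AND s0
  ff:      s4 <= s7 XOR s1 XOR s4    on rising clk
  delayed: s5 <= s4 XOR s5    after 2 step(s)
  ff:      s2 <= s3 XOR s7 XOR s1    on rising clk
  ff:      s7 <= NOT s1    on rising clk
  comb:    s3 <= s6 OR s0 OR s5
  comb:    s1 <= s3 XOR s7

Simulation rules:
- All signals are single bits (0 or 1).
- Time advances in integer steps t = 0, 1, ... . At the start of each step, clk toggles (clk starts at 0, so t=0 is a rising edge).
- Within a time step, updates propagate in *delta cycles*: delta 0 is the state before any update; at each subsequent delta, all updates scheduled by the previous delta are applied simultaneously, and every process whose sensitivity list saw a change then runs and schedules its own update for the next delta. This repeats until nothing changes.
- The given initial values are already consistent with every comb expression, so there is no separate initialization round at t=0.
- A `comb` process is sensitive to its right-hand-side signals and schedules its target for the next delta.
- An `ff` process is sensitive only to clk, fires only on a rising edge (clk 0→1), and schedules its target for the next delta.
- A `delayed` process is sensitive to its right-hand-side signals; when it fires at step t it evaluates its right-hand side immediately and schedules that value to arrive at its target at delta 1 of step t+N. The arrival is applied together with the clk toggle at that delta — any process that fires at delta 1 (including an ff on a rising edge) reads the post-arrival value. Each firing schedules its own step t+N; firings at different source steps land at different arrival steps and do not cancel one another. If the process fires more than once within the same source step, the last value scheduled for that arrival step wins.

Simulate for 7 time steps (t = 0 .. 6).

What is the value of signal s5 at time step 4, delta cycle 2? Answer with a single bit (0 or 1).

t0.Δ0 s7=1 s6=0 s2=0 clk=0 s1=0 s4=1 s3=1 s0=0 s5=1
t0.Δ1 s7=1 s6=0 s2=0 clk=1 s1=0 s4=1 s3=1 s0=0 s5=1
t0.Δ2 s7=1 s6=0 s2=0 clk=1 s1=0 s4=0 s3=1 s0=0 s5=1
t1.Δ0 s7=1 s6=0 s2=0 clk=1 s1=0 s4=0 s3=1 s0=0 s5=1
t1.Δ1 s7=1 s6=0 s2=0 clk=0 s1=0 s4=0 s3=1 s0=0 s5=1
t2.Δ0 s7=1 s6=0 s2=0 clk=0 s1=0 s4=0 s3=1 s0=0 s5=1
t2.Δ1 s7=1 s6=0 s2=0 clk=1 s1=0 s4=0 s3=1 s0=0 s5=1
t2.Δ2 s7=1 s6=0 s2=0 clk=1 s1=0 s4=1 s3=1 s0=0 s5=1
t3.Δ0 s7=1 s6=0 s2=0 clk=1 s1=0 s4=1 s3=1 s0=0 s5=1
t3.Δ1 s7=1 s6=0 s2=0 clk=0 s1=0 s4=1 s3=1 s0=0 s5=1
t4.Δ0 s7=1 s6=0 s2=0 clk=0 s1=0 s4=1 s3=1 s0=0 s5=1
t4.Δ1 s7=1 s6=0 s2=0 clk=1 s1=0 s4=1 s3=1 s0=0 s5=0
t4.Δ2 s7=1 s6=0 s2=0 clk=1 s1=0 s4=0 s3=0 s0=0 s5=0
t4.Δ3 s7=1 s6=0 s2=0 clk=1 s1=1 s4=0 s3=0 s0=0 s5=0
t5.Δ0 s7=1 s6=0 s2=0 clk=1 s1=1 s4=0 s3=0 s0=0 s5=0
t5.Δ1 s7=1 s6=0 s2=0 clk=0 s1=1 s4=0 s3=0 s0=0 s5=0
t6.Δ0 s7=1 s6=0 s2=0 clk=0 s1=1 s4=0 s3=0 s0=0 s5=0
t6.Δ1 s7=1 s6=0 s2=0 clk=1 s1=1 s4=0 s3=0 s0=0 s5=0
t6.Δ2 s7=0 s6=0 s2=0 clk=1 s1=1 s4=0 s3=0 s0=0 s5=0
t6.Δ3 s7=0 s6=0 s2=0 clk=1 s1=0 s4=0 s3=0 s0=0 s5=0

0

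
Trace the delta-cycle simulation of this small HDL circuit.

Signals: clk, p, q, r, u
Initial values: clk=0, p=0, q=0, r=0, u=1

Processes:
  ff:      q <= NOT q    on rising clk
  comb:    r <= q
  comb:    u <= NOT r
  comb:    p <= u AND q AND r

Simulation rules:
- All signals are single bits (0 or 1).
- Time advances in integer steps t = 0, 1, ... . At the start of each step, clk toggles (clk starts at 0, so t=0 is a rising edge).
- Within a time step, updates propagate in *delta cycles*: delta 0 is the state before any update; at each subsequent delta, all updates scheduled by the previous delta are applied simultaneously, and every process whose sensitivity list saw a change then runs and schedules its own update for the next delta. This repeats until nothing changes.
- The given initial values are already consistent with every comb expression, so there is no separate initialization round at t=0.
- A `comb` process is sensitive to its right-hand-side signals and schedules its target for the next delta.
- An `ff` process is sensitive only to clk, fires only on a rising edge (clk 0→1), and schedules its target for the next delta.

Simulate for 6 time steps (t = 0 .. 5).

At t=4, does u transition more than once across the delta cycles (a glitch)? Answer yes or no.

no

t=0 Δ0: clk=0 u=1 q=0 p=0 r=0
  Δ1: clk:0→1
  Δ2: q:0→1
  Δ3: r:0→1
  Δ4: u:1→0, p:0→1
  Δ5: p:1→0
  (5Δ to stable)
t=1 Δ0: clk=1 u=0 q=1 p=0 r=1
  Δ1: clk:1→0
  (1Δ to stable)
t=2 Δ0: clk=0 u=0 q=1 p=0 r=1
  Δ1: clk:0→1
  Δ2: q:1→0
  Δ3: r:1→0
  Δ4: u:0→1
  (4Δ to stable)
t=3 Δ0: clk=1 u=1 q=0 p=0 r=0
  Δ1: clk:1→0
  (1Δ to stable)
t=4 Δ0: clk=0 u=1 q=0 p=0 r=0
  Δ1: clk:0→1
  Δ2: q:0→1
  Δ3: r:0→1
  Δ4: u:1→0, p:0→1
  Δ5: p:1→0
  (5Δ to stable)
t=5 Δ0: clk=1 u=0 q=1 p=0 r=1
  Δ1: clk:1→0
  (1Δ to stable)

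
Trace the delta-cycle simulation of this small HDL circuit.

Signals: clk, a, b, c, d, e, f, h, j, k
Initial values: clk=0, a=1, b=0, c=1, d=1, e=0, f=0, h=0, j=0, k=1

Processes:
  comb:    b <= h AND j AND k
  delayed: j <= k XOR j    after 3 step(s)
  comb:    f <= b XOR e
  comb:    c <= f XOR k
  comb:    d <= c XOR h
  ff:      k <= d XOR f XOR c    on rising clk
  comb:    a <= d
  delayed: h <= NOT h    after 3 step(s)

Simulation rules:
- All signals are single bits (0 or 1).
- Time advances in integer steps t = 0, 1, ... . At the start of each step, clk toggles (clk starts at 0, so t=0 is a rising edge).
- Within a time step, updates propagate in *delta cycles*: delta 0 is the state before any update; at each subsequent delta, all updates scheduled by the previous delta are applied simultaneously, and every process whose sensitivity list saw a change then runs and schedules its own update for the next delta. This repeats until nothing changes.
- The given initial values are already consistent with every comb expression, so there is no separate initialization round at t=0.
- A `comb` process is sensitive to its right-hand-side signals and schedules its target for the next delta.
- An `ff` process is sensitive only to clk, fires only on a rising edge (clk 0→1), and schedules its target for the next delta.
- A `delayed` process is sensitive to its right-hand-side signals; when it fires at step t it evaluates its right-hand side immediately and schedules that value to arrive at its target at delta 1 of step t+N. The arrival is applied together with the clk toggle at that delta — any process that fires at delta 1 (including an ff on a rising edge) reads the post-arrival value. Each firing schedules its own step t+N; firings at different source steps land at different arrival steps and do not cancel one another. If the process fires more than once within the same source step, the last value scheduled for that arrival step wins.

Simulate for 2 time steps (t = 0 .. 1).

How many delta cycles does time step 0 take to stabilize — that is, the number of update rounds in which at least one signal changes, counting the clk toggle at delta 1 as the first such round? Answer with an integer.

5

[bits: d,k,h,b,j,clk,e,a,c,f]
t=0: Δ0=1100000110 Δ1=1100010110 Δ2=1000010110 Δ3=1000010100 Δ4=0000010100 Δ5=0000010000 | 5Δ
t=1: Δ0=0000010000 Δ1=0000000000 | 1Δ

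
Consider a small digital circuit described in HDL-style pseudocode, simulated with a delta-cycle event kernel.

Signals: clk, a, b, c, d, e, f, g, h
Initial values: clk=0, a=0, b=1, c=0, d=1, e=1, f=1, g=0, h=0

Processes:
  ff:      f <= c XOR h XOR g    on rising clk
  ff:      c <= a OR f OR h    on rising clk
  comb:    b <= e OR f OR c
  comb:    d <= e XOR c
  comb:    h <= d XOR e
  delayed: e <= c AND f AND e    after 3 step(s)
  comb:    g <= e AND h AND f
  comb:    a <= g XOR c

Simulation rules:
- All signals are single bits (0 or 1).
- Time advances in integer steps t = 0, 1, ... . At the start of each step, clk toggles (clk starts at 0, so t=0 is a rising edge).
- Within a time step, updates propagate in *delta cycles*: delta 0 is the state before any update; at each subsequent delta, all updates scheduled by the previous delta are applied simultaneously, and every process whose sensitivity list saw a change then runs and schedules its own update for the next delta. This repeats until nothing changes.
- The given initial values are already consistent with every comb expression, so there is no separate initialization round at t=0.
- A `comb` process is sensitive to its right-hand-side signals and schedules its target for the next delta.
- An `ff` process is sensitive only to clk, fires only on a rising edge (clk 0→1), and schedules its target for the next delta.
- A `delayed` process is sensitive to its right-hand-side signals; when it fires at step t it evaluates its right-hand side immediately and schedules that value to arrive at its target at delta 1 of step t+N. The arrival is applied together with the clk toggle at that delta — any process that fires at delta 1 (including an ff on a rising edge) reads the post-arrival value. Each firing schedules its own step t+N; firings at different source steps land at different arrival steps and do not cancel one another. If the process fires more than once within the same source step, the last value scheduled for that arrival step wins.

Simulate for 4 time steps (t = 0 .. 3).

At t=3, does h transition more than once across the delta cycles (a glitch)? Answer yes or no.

[bits: clk,b,e,f,c,a,d,h,g]
t=0: Δ0=011100100 Δ1=111100100 Δ2=111010100 Δ3=111011000 Δ4=111011010 | 4Δ
t=1: Δ0=111011010 Δ1=011011010 | 1Δ
t=2: Δ0=011011010 Δ1=111011010 | 1Δ
t=3: Δ0=111011010 Δ1=010011010 Δ2=010011100 Δ3=010011110 | 3Δ

yes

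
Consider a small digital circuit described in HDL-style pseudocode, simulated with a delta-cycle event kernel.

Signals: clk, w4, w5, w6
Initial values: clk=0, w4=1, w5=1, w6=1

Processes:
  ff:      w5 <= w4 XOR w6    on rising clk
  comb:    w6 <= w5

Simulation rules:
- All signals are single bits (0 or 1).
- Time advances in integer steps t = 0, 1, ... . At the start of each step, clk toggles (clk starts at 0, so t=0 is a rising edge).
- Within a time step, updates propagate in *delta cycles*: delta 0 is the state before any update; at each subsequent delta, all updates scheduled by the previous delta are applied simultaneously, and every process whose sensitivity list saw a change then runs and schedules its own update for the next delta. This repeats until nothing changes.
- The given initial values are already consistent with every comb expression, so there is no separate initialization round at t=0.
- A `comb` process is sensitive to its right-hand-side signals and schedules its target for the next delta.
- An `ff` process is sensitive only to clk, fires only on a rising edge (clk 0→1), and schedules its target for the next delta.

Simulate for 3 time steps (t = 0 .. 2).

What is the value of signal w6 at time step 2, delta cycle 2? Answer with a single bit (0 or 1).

0

t0.Δ0 w5=1 w6=1 clk=0 w4=1
t0.Δ1 w5=1 w6=1 clk=1 w4=1
t0.Δ2 w5=0 w6=1 clk=1 w4=1
t0.Δ3 w5=0 w6=0 clk=1 w4=1
t1.Δ0 w5=0 w6=0 clk=1 w4=1
t1.Δ1 w5=0 w6=0 clk=0 w4=1
t2.Δ0 w5=0 w6=0 clk=0 w4=1
t2.Δ1 w5=0 w6=0 clk=1 w4=1
t2.Δ2 w5=1 w6=0 clk=1 w4=1
t2.Δ3 w5=1 w6=1 clk=1 w4=1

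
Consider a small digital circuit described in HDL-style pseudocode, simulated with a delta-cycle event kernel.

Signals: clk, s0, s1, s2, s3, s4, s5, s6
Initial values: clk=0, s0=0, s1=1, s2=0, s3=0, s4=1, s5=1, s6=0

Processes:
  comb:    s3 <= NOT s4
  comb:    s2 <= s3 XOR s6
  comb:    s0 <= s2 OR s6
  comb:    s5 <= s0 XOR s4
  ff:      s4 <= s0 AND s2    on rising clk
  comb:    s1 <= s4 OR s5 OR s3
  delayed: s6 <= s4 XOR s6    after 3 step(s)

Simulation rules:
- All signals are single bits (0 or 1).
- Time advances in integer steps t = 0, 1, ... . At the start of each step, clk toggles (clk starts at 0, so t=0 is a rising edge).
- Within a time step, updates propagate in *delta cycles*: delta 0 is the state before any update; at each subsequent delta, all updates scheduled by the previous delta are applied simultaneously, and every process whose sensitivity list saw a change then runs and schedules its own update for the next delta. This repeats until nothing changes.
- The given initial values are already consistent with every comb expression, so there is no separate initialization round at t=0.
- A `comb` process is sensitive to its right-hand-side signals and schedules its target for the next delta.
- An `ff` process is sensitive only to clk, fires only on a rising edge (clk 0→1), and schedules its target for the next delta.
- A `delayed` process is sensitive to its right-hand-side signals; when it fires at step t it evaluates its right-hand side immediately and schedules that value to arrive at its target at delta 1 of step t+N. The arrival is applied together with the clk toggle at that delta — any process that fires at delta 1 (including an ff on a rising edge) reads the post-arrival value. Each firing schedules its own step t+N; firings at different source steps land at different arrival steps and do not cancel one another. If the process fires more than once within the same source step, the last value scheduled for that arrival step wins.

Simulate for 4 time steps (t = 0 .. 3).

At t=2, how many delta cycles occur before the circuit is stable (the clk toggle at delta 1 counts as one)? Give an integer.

6

[bits: s2,clk,s5,s0,s1,s6,s3,s4]
t=0: Δ0=00101001 Δ1=01101001 Δ2=01101000 Δ3=01001010 Δ4=11001010 Δ5=11011010 Δ6=11111010 | 6Δ
t=1: Δ0=11111010 Δ1=10111010 | 1Δ
t=2: Δ0=10111010 Δ1=11111010 Δ2=11111011 Δ3=11011001 Δ4=01011001 Δ5=01001001 Δ6=01101001 | 6Δ
t=3: Δ0=01101001 Δ1=00101001 | 1Δ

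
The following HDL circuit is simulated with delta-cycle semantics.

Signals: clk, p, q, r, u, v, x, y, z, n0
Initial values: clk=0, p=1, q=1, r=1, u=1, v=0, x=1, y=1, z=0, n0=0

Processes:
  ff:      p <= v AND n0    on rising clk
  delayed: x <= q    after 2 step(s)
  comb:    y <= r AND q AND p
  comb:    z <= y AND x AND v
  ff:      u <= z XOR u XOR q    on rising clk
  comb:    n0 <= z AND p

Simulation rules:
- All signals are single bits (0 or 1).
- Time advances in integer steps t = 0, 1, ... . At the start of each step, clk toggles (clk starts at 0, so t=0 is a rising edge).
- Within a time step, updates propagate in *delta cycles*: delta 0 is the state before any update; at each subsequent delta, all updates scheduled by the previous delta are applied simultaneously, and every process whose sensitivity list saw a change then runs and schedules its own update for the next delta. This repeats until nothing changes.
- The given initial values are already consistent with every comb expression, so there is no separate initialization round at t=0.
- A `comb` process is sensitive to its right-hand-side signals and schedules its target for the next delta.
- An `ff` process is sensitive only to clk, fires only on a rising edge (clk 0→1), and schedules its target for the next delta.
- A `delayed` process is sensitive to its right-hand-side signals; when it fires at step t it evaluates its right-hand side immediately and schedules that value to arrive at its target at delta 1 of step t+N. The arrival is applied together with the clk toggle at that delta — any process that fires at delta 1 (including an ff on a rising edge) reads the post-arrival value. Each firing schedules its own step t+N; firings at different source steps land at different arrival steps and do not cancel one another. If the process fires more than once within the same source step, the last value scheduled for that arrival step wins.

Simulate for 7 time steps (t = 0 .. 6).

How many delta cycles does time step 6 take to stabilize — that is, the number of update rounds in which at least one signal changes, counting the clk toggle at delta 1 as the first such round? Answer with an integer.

2

t=0 Δ0: p=1 z=0 q=1 n0=0 x=1 clk=0 r=1 y=1 u=1 v=0
  Δ1: clk:0→1
  Δ2: p:1→0, u:1→0
  Δ3: y:1→0
  (3Δ to stable)
t=1 Δ0: p=0 z=0 q=1 n0=0 x=1 clk=1 r=1 y=0 u=0 v=0
  Δ1: clk:1→0
  (1Δ to stable)
t=2 Δ0: p=0 z=0 q=1 n0=0 x=1 clk=0 r=1 y=0 u=0 v=0
  Δ1: clk:0→1
  Δ2: u:0→1
  (2Δ to stable)
t=3 Δ0: p=0 z=0 q=1 n0=0 x=1 clk=1 r=1 y=0 u=1 v=0
  Δ1: clk:1→0
  (1Δ to stable)
t=4 Δ0: p=0 z=0 q=1 n0=0 x=1 clk=0 r=1 y=0 u=1 v=0
  Δ1: clk:0→1
  Δ2: u:1→0
  (2Δ to stable)
t=5 Δ0: p=0 z=0 q=1 n0=0 x=1 clk=1 r=1 y=0 u=0 v=0
  Δ1: clk:1→0
  (1Δ to stable)
t=6 Δ0: p=0 z=0 q=1 n0=0 x=1 clk=0 r=1 y=0 u=0 v=0
  Δ1: clk:0→1
  Δ2: u:0→1
  (2Δ to stable)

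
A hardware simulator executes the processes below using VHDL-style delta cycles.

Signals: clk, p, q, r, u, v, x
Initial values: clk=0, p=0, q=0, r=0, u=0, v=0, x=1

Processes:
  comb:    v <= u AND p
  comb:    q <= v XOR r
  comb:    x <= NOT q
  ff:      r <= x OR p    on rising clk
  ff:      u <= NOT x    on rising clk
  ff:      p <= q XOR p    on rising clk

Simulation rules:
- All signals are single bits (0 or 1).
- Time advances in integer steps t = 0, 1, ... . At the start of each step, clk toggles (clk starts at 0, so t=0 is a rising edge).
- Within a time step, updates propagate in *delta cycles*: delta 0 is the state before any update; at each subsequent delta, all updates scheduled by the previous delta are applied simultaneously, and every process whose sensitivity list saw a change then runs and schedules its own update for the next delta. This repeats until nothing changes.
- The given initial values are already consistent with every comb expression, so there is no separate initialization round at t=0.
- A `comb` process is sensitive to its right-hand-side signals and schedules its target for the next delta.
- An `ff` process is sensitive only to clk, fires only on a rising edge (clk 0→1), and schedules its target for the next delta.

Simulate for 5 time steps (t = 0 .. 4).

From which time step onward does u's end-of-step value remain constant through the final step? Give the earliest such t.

2

t=0 Δ0: p=0 v=0 r=0 q=0 u=0 x=1 clk=0
  Δ1: clk:0→1
  Δ2: r:0→1
  Δ3: q:0→1
  Δ4: x:1→0
  (4Δ to stable)
t=1 Δ0: p=0 v=0 r=1 q=1 u=0 x=0 clk=1
  Δ1: clk:1→0
  (1Δ to stable)
t=2 Δ0: p=0 v=0 r=1 q=1 u=0 x=0 clk=0
  Δ1: clk:0→1
  Δ2: p:0→1, r:1→0, u:0→1
  Δ3: v:0→1, q:1→0
  Δ4: q:0→1, x:0→1
  Δ5: x:1→0
  (5Δ to stable)
t=3 Δ0: p=1 v=1 r=0 q=1 u=1 x=0 clk=1
  Δ1: clk:1→0
  (1Δ to stable)
t=4 Δ0: p=1 v=1 r=0 q=1 u=1 x=0 clk=0
  Δ1: clk:0→1
  Δ2: p:1→0, r:0→1
  Δ3: v:1→0, q:1→0
  Δ4: q:0→1, x:0→1
  Δ5: x:1→0
  (5Δ to stable)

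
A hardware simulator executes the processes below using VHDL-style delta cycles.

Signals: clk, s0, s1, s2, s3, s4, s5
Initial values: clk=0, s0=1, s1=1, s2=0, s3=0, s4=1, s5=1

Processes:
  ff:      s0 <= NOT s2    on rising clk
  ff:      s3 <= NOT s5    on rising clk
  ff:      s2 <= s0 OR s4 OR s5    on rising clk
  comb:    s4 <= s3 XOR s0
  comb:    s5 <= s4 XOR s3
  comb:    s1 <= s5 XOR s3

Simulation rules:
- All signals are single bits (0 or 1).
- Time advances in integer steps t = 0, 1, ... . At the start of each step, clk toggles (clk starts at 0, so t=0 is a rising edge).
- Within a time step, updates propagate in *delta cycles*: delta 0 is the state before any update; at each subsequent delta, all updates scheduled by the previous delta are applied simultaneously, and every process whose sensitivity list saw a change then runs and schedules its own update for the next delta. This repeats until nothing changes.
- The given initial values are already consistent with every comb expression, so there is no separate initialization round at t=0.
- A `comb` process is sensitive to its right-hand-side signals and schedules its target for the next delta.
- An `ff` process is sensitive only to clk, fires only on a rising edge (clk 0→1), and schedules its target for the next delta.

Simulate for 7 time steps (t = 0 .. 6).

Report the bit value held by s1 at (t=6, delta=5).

t=0 Δ0: s4=1 clk=0 s1=1 s2=0 s0=1 s5=1 s3=0
  Δ1: clk:0→1
  Δ2: s2:0→1
  (2Δ to stable)
t=1 Δ0: s4=1 clk=1 s1=1 s2=1 s0=1 s5=1 s3=0
  Δ1: clk:1→0
  (1Δ to stable)
t=2 Δ0: s4=1 clk=0 s1=1 s2=1 s0=1 s5=1 s3=0
  Δ1: clk:0→1
  Δ2: s0:1→0
  Δ3: s4:1→0
  Δ4: s5:1→0
  Δ5: s1:1→0
  (5Δ to stable)
t=3 Δ0: s4=0 clk=1 s1=0 s2=1 s0=0 s5=0 s3=0
  Δ1: clk:1→0
  (1Δ to stable)
t=4 Δ0: s4=0 clk=0 s1=0 s2=1 s0=0 s5=0 s3=0
  Δ1: clk:0→1
  Δ2: s2:1→0, s3:0→1
  Δ3: s4:0→1, s1:0→1, s5:0→1
  Δ4: s1:1→0, s5:1→0
  Δ5: s1:0→1
  (5Δ to stable)
t=5 Δ0: s4=1 clk=1 s1=1 s2=0 s0=0 s5=0 s3=1
  Δ1: clk:1→0
  (1Δ to stable)
t=6 Δ0: s4=1 clk=0 s1=1 s2=0 s0=0 s5=0 s3=1
  Δ1: clk:0→1
  Δ2: s2:0→1, s0:0→1
  Δ3: s4:1→0
  Δ4: s5:0→1
  Δ5: s1:1→0
  (5Δ to stable)

0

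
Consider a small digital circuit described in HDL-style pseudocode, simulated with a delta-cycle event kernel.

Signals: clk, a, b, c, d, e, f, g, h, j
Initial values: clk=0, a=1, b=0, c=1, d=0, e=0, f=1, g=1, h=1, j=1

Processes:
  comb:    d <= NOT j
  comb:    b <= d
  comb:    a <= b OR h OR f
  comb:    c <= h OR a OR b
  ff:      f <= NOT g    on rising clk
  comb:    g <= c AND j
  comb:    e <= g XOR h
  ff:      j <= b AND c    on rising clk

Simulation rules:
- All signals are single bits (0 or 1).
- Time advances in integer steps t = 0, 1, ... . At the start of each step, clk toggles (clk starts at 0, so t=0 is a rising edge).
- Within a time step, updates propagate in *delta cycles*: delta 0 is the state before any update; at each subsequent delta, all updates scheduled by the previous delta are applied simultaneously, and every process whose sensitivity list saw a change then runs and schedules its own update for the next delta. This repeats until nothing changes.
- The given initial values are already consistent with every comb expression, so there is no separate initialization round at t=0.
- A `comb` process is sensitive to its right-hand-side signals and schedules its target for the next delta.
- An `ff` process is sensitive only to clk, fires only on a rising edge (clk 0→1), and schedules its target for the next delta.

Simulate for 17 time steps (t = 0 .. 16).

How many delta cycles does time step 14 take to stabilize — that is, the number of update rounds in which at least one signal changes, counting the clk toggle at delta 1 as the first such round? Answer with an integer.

t=0 Δ0: j=1 d=0 b=0 h=1 f=1 a=1 e=0 clk=0 g=1 c=1
  Δ1: clk:0→1
  Δ2: j:1→0, f:1→0
  Δ3: d:0→1, g:1→0
  Δ4: b:0→1, e:0→1
  (4Δ to stable)
t=1 Δ0: j=0 d=1 b=1 h=1 f=0 a=1 e=1 clk=1 g=0 c=1
  Δ1: clk:1→0
  (1Δ to stable)
t=2 Δ0: j=0 d=1 b=1 h=1 f=0 a=1 e=1 clk=0 g=0 c=1
  Δ1: clk:0→1
  Δ2: j:0→1, f:0→1
  Δ3: d:1→0, g:0→1
  Δ4: b:1→0, e:1→0
  (4Δ to stable)
t=3 Δ0: j=1 d=0 b=0 h=1 f=1 a=1 e=0 clk=1 g=1 c=1
  Δ1: clk:1→0
  (1Δ to stable)
t=4 Δ0: j=1 d=0 b=0 h=1 f=1 a=1 e=0 clk=0 g=1 c=1
  Δ1: clk:0→1
  Δ2: j:1→0, f:1→0
  Δ3: d:0→1, g:1→0
  Δ4: b:0→1, e:0→1
  (4Δ to stable)
t=5 Δ0: j=0 d=1 b=1 h=1 f=0 a=1 e=1 clk=1 g=0 c=1
  Δ1: clk:1→0
  (1Δ to stable)
t=6 Δ0: j=0 d=1 b=1 h=1 f=0 a=1 e=1 clk=0 g=0 c=1
  Δ1: clk:0→1
  Δ2: j:0→1, f:0→1
  Δ3: d:1→0, g:0→1
  Δ4: b:1→0, e:1→0
  (4Δ to stable)
t=7 Δ0: j=1 d=0 b=0 h=1 f=1 a=1 e=0 clk=1 g=1 c=1
  Δ1: clk:1→0
  (1Δ to stable)
t=8 Δ0: j=1 d=0 b=0 h=1 f=1 a=1 e=0 clk=0 g=1 c=1
  Δ1: clk:0→1
  Δ2: j:1→0, f:1→0
  Δ3: d:0→1, g:1→0
  Δ4: b:0→1, e:0→1
  (4Δ to stable)
t=9 Δ0: j=0 d=1 b=1 h=1 f=0 a=1 e=1 clk=1 g=0 c=1
  Δ1: clk:1→0
  (1Δ to stable)
t=10 Δ0: j=0 d=1 b=1 h=1 f=0 a=1 e=1 clk=0 g=0 c=1
  Δ1: clk:0→1
  Δ2: j:0→1, f:0→1
  Δ3: d:1→0, g:0→1
  Δ4: b:1→0, e:1→0
  (4Δ to stable)
t=11 Δ0: j=1 d=0 b=0 h=1 f=1 a=1 e=0 clk=1 g=1 c=1
  Δ1: clk:1→0
  (1Δ to stable)
t=12 Δ0: j=1 d=0 b=0 h=1 f=1 a=1 e=0 clk=0 g=1 c=1
  Δ1: clk:0→1
  Δ2: j:1→0, f:1→0
  Δ3: d:0→1, g:1→0
  Δ4: b:0→1, e:0→1
  (4Δ to stable)
t=13 Δ0: j=0 d=1 b=1 h=1 f=0 a=1 e=1 clk=1 g=0 c=1
  Δ1: clk:1→0
  (1Δ to stable)
t=14 Δ0: j=0 d=1 b=1 h=1 f=0 a=1 e=1 clk=0 g=0 c=1
  Δ1: clk:0→1
  Δ2: j:0→1, f:0→1
  Δ3: d:1→0, g:0→1
  Δ4: b:1→0, e:1→0
  (4Δ to stable)
t=15 Δ0: j=1 d=0 b=0 h=1 f=1 a=1 e=0 clk=1 g=1 c=1
  Δ1: clk:1→0
  (1Δ to stable)
t=16 Δ0: j=1 d=0 b=0 h=1 f=1 a=1 e=0 clk=0 g=1 c=1
  Δ1: clk:0→1
  Δ2: j:1→0, f:1→0
  Δ3: d:0→1, g:1→0
  Δ4: b:0→1, e:0→1
  (4Δ to stable)

4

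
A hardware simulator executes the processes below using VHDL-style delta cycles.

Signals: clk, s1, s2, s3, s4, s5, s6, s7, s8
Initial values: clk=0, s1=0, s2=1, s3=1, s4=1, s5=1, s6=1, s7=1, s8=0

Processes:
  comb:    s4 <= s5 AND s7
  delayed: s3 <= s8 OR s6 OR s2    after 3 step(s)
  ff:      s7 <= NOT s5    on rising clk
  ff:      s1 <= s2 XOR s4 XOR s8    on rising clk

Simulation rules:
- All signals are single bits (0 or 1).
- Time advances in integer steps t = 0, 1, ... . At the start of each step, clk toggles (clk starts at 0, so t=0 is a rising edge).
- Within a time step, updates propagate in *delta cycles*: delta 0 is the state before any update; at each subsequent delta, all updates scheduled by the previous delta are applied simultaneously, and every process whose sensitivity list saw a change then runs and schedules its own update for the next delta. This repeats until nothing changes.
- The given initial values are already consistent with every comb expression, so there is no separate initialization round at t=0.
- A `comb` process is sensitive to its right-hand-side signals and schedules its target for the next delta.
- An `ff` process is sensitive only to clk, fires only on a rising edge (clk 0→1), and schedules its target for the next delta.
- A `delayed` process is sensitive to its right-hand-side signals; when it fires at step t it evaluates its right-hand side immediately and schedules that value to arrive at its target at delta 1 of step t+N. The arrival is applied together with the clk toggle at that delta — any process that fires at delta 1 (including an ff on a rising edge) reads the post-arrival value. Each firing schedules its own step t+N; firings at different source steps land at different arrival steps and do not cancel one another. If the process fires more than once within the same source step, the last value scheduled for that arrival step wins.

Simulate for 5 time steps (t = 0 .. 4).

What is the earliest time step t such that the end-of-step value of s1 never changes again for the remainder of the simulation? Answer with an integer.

[bits: s6,s2,s1,s4,s3,s8,clk,s7,s5]
t=0: Δ0=110110011 Δ1=110110111 Δ2=110110101 Δ3=110010101 | 3Δ
t=1: Δ0=110010101 Δ1=110010001 | 1Δ
t=2: Δ0=110010001 Δ1=110010101 Δ2=111010101 | 2Δ
t=3: Δ0=111010101 Δ1=111010001 | 1Δ
t=4: Δ0=111010001 Δ1=111010101 | 1Δ

2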